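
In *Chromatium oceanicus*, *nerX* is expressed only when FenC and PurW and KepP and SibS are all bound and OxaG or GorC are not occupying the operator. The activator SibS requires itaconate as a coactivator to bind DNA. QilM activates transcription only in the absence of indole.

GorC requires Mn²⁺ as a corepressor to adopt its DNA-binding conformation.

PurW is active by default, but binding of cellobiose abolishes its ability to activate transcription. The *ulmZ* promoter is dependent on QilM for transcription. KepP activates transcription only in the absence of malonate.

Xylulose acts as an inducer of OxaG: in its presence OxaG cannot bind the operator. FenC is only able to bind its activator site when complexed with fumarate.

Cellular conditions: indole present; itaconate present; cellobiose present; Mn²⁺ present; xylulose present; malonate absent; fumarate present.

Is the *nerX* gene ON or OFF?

Xylulose is present, so OxaG is inactive.
Mn²⁺ is present, so GorC is active.
Fumarate is present, so FenC is active.
Cellobiose is present, so PurW is inactive.
Malonate is absent, so KepP is active.
Itaconate is present, so SibS is active.
With repressor GorC bound, *nerX* is not transcribed.

OFF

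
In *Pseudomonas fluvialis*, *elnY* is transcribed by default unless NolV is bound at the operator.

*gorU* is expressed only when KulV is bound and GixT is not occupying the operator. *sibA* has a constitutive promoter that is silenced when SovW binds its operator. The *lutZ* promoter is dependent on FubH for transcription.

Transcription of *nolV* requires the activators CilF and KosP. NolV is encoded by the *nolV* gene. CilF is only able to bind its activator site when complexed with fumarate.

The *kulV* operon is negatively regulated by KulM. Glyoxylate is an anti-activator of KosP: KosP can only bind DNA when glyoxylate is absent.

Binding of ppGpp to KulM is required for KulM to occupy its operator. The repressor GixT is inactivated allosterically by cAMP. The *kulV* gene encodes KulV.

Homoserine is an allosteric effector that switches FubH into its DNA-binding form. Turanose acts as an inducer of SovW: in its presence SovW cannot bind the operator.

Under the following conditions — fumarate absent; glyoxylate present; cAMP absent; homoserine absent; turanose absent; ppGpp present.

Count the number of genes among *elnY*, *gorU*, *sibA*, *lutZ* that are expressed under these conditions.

1

Fumarate is absent, so CilF is inactive.
Glyoxylate is present, so KosP is inactive.
Required activator CilF is absent, so *nolV* is not transcribed.
So NolV is not produced.
With no repressor bound, *elnY* is transcribed.
→ *elnY* is ON.
cAMP is absent, so GixT is active.
ppGpp is present, so KulM is active.
With repressor KulM bound, *kulV* is not transcribed.
So KulV is not produced.
With repressor GixT bound, *gorU* is not transcribed.
→ *gorU* is OFF.
Turanose is absent, so SovW is active.
With repressor SovW bound, *sibA* is not transcribed.
→ *sibA* is OFF.
Homoserine is absent, so FubH is inactive.
Required activator FubH is absent, so *lutZ* is not transcribed.
→ *lutZ* is OFF.
1 of the 4 genes is transcribed.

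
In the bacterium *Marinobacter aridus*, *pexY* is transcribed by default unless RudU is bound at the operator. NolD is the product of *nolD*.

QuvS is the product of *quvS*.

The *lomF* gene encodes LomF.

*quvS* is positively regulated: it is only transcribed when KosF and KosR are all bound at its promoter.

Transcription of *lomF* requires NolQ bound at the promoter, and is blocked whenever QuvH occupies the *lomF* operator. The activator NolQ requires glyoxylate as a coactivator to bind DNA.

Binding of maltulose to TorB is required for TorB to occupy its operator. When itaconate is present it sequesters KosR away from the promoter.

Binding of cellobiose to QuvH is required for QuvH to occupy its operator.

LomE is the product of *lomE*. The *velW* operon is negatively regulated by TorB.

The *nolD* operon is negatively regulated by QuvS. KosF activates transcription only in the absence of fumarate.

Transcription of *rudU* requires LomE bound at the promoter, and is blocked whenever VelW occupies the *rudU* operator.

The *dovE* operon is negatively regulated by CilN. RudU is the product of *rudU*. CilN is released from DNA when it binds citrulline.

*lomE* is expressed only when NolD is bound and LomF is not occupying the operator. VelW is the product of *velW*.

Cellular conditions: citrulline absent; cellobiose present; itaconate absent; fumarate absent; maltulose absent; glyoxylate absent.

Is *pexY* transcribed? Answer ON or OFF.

Fumarate is absent, so KosF is active.
Itaconate is absent, so KosR is active.
No repressor is bound and KosF and KosR are active, so *quvS* is transcribed.
So QuvS is produced and active.
With repressor QuvS bound, *nolD* is not transcribed.
So NolD is not produced.
Cellobiose is present, so QuvH is active.
Glyoxylate is absent, so NolQ is inactive.
With repressor QuvH bound, *lomF* is not transcribed.
So LomF is not produced.
Required activator NolD is absent, so *lomE* is not transcribed.
So LomE is not produced.
Maltulose is absent, so TorB is inactive.
With no repressor bound, *velW* is transcribed.
So VelW is produced and active.
With repressor VelW bound, *rudU* is not transcribed.
So RudU is not produced.
With no repressor bound, *pexY* is transcribed.

ON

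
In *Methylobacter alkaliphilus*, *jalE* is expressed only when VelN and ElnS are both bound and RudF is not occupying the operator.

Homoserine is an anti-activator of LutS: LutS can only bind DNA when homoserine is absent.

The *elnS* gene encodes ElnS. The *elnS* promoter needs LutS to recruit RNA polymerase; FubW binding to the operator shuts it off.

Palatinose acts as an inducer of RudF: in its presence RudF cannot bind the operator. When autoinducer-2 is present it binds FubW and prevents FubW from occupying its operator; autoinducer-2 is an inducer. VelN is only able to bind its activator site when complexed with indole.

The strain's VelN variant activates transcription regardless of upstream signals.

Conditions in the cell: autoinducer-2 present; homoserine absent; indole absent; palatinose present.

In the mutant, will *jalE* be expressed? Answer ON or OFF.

ON

VelN is constitutively active in this strain.
Palatinose is present, so RudF is inactive.
Homoserine is absent, so LutS is active.
Autoinducer-2 is present, so FubW is inactive.
No repressor is bound and LutS is active, so *elnS* is transcribed.
So ElnS is produced and active.
No repressor is bound and VelN and ElnS are active, so *jalE* is transcribed.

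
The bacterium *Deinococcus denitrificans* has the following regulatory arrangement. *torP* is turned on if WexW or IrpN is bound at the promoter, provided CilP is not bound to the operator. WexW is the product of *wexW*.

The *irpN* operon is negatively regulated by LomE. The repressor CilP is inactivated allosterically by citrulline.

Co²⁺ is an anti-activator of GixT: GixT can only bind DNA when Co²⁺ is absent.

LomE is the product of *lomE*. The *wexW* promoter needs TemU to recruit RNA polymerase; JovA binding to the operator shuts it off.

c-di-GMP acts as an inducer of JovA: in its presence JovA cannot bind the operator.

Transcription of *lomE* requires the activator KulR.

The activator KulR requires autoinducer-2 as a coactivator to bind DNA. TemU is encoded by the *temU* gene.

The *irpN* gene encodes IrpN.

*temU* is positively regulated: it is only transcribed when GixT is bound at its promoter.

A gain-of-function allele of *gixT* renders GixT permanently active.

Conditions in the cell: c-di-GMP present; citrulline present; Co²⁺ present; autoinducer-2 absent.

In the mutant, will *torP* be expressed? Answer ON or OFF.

ON

GixT is constitutively active in this strain.
No repressor is bound and GixT is active, so *temU* is transcribed.
So TemU is produced and active.
c-di-GMP is present, so JovA is inactive.
No repressor is bound and TemU is active, so *wexW* is transcribed.
So WexW is produced and active.
Autoinducer-2 is absent, so KulR is inactive.
Required activator KulR is absent, so *lomE* is not transcribed.
So LomE is not produced.
With no repressor bound, *irpN* is transcribed.
So IrpN is produced and active.
Citrulline is present, so CilP is inactive.
Activator WexW is present, so *torP* is transcribed.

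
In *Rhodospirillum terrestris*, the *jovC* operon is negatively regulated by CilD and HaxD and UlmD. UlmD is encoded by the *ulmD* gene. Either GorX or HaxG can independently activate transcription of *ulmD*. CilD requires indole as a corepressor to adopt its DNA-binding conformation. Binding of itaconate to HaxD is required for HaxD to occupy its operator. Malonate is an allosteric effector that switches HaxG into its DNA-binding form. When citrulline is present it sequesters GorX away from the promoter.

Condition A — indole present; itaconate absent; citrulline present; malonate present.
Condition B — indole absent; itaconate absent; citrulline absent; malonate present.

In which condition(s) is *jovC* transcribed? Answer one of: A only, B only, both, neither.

Condition A:
Indole is present, so CilD is active.
Itaconate is absent, so HaxD is inactive.
Citrulline is present, so GorX is inactive.
Malonate is present, so HaxG is active.
Activator HaxG is present, so *ulmD* is transcribed.
So UlmD is produced and active.
With repressor CilD bound, *jovC* is not transcribed.
→ *jovC* is OFF in A.
Condition B:
Indole is absent, so CilD is inactive.
Itaconate is absent, so HaxD is inactive.
Citrulline is absent, so GorX is active.
Malonate is present, so HaxG is active.
Activator GorX is present, so *ulmD* is transcribed.
So UlmD is produced and active.
With repressor UlmD bound, *jovC* is not transcribed.
→ *jovC* is OFF in B.

neither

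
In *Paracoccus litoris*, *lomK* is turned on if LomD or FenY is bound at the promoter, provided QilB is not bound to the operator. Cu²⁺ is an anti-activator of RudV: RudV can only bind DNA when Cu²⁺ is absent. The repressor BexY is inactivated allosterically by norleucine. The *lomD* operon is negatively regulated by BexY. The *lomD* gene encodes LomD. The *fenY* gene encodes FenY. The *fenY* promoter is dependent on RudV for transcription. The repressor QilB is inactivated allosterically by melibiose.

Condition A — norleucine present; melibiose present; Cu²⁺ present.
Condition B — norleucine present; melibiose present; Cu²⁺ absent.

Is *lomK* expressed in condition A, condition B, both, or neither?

both

Condition A:
Norleucine is present, so BexY is inactive.
With no repressor bound, *lomD* is transcribed.
So LomD is produced and active.
Melibiose is present, so QilB is inactive.
Cu²⁺ is present, so RudV is inactive.
Required activator RudV is absent, so *fenY* is not transcribed.
So FenY is not produced.
Activator LomD is present, so *lomK* is transcribed.
→ *lomK* is ON in A.
Condition B:
Norleucine is present, so BexY is inactive.
With no repressor bound, *lomD* is transcribed.
So LomD is produced and active.
Melibiose is present, so QilB is inactive.
Cu²⁺ is absent, so RudV is active.
No repressor is bound and RudV is active, so *fenY* is transcribed.
So FenY is produced and active.
Activator LomD is present, so *lomK* is transcribed.
→ *lomK* is ON in B.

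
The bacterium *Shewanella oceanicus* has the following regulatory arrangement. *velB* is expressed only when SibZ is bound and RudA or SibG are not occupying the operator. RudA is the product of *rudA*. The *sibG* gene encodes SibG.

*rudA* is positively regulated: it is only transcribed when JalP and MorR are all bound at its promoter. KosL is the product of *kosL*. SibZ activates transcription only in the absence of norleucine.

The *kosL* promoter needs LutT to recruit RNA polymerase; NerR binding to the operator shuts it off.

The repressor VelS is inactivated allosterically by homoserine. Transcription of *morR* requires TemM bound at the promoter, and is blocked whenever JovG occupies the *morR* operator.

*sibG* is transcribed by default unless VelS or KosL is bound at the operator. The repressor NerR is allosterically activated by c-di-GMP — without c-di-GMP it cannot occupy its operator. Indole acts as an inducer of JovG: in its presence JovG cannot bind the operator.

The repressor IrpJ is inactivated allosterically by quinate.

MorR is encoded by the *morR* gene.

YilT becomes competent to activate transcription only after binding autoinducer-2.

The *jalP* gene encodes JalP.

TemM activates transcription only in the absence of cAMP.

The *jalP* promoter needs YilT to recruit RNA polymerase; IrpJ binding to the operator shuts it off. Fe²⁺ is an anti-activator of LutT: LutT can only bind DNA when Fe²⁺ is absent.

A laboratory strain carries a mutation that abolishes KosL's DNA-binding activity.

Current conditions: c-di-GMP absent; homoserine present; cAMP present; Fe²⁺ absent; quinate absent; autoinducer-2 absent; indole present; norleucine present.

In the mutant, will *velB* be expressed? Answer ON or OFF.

Autoinducer-2 is absent, so YilT is inactive.
Quinate is absent, so IrpJ is active.
With repressor IrpJ bound, *jalP* is not transcribed.
So JalP is not produced.
Indole is present, so JovG is inactive.
cAMP is present, so TemM is inactive.
Required activator TemM is absent, so *morR* is not transcribed.
So MorR is not produced.
Required activator JalP is absent, so *rudA* is not transcribed.
So RudA is not produced.
Homoserine is present, so VelS is inactive.
KosL is non-functional in this strain, so it has no effect.
With no repressor bound, *sibG* is transcribed.
So SibG is produced and active.
Norleucine is present, so SibZ is inactive.
With repressor SibG bound, *velB* is not transcribed.

OFF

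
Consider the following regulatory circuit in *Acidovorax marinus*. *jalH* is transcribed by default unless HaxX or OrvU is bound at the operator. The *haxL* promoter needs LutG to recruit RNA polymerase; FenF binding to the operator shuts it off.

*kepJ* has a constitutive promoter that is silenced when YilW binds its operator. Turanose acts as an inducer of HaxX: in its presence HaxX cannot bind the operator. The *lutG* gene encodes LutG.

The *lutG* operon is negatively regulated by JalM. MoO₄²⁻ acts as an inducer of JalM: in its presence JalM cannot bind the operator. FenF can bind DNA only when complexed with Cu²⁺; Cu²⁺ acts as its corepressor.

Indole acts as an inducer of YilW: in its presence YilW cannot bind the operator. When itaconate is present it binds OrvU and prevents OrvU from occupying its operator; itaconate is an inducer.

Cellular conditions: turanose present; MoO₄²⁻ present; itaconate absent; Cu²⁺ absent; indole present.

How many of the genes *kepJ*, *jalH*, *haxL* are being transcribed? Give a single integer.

2

Indole is present, so YilW is inactive.
With no repressor bound, *kepJ* is transcribed.
→ *kepJ* is ON.
Turanose is present, so HaxX is inactive.
Itaconate is absent, so OrvU is active.
With repressor OrvU bound, *jalH* is not transcribed.
→ *jalH* is OFF.
Cu²⁺ is absent, so FenF is inactive.
MoO₄²⁻ is present, so JalM is inactive.
With no repressor bound, *lutG* is transcribed.
So LutG is produced and active.
No repressor is bound and LutG is active, so *haxL* is transcribed.
→ *haxL* is ON.
2 of the 3 genes are transcribed.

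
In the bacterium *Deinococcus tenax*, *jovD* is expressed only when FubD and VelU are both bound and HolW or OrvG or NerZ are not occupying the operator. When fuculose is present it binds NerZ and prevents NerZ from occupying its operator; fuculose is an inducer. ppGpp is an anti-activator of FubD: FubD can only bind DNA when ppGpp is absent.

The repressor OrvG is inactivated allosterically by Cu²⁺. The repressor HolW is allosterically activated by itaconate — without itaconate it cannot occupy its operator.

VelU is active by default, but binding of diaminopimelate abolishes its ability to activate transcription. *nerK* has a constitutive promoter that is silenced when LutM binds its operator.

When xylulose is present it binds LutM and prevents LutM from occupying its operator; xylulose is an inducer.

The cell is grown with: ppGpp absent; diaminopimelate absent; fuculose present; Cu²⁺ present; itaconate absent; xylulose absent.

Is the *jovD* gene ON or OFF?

ON

ppGpp is absent, so FubD is active.
Diaminopimelate is absent, so VelU is active.
Itaconate is absent, so HolW is inactive.
Cu²⁺ is present, so OrvG is inactive.
Fuculose is present, so NerZ is inactive.
No repressor is bound and FubD and VelU are active, so *jovD* is transcribed.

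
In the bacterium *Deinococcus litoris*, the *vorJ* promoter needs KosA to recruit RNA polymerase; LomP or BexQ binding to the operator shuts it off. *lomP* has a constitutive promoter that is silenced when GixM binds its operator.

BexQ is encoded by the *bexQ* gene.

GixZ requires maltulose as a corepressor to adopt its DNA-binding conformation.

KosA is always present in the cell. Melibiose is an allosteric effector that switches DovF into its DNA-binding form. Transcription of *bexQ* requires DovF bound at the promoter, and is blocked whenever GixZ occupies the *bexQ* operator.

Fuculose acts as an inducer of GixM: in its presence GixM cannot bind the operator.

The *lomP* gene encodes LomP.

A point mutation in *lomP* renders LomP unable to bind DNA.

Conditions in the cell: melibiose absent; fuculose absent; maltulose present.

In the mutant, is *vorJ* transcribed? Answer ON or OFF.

ON

LomP is non-functional in this strain, so it has no effect.
KosA is produced constitutively and is active.
Maltulose is present, so GixZ is active.
Melibiose is absent, so DovF is inactive.
With repressor GixZ bound, *bexQ* is not transcribed.
So BexQ is not produced.
No repressor is bound and KosA is active, so *vorJ* is transcribed.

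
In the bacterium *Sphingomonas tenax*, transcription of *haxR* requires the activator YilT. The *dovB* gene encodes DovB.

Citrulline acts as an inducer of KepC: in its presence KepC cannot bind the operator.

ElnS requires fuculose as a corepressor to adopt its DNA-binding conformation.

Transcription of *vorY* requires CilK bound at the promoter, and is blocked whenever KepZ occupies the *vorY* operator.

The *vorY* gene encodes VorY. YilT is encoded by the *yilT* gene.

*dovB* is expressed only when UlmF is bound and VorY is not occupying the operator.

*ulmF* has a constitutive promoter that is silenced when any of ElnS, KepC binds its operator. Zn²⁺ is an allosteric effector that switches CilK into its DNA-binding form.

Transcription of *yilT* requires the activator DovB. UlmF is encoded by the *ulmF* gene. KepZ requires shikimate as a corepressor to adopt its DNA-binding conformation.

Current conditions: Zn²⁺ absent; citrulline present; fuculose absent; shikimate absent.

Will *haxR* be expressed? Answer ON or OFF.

ON

Shikimate is absent, so KepZ is inactive.
Zn²⁺ is absent, so CilK is inactive.
Required activator CilK is absent, so *vorY* is not transcribed.
So VorY is not produced.
Fuculose is absent, so ElnS is inactive.
Citrulline is present, so KepC is inactive.
With no repressor bound, *ulmF* is transcribed.
So UlmF is produced and active.
No repressor is bound and UlmF is active, so *dovB* is transcribed.
So DovB is produced and active.
No repressor is bound and DovB is active, so *yilT* is transcribed.
So YilT is produced and active.
No repressor is bound and YilT is active, so *haxR* is transcribed.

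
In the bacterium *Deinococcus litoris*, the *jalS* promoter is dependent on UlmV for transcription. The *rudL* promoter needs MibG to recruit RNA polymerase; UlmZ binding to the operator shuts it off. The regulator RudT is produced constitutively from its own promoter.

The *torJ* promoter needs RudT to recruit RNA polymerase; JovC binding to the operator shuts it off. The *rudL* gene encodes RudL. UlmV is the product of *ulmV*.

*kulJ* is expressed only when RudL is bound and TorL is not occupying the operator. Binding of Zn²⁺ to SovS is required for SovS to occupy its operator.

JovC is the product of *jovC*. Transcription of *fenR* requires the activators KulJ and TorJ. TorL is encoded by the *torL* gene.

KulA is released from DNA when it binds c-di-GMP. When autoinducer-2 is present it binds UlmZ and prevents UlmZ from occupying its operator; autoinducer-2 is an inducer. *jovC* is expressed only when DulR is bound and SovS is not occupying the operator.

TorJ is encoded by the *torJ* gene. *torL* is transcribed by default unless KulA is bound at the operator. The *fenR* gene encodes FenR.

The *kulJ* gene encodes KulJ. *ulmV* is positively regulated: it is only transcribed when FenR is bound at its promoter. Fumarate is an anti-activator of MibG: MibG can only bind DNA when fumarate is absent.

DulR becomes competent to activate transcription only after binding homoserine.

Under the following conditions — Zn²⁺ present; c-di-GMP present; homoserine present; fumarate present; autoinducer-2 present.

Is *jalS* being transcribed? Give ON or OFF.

OFF

c-di-GMP is present, so KulA is inactive.
With no repressor bound, *torL* is transcribed.
So TorL is produced and active.
Autoinducer-2 is present, so UlmZ is inactive.
Fumarate is present, so MibG is inactive.
Required activator MibG is absent, so *rudL* is not transcribed.
So RudL is not produced.
With repressor TorL bound, *kulJ* is not transcribed.
So KulJ is not produced.
RudT is produced constitutively and is active.
Zn²⁺ is present, so SovS is active.
Homoserine is present, so DulR is active.
With repressor SovS bound, *jovC* is not transcribed.
So JovC is not produced.
No repressor is bound and RudT is active, so *torJ* is transcribed.
So TorJ is produced and active.
Required activator KulJ is absent, so *fenR* is not transcribed.
So FenR is not produced.
Required activator FenR is absent, so *ulmV* is not transcribed.
So UlmV is not produced.
Required activator UlmV is absent, so *jalS* is not transcribed.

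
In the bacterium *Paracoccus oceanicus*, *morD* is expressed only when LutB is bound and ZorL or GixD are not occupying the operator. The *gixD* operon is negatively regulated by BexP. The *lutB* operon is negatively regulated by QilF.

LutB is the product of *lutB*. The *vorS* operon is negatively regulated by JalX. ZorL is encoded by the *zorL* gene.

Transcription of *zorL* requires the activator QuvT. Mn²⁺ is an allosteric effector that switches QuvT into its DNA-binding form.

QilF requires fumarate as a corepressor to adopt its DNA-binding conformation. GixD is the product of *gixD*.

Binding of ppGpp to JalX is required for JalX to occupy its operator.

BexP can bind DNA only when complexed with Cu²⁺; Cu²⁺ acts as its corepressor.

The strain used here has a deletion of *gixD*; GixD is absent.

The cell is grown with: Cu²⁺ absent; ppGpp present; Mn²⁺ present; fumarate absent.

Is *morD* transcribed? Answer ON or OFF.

OFF

Mn²⁺ is present, so QuvT is active.
No repressor is bound and QuvT is active, so *zorL* is transcribed.
So ZorL is produced and active.
Fumarate is absent, so QilF is inactive.
With no repressor bound, *lutB* is transcribed.
So LutB is produced and active.
GixD is non-functional in this strain, so it has no effect.
With repressor ZorL bound, *morD* is not transcribed.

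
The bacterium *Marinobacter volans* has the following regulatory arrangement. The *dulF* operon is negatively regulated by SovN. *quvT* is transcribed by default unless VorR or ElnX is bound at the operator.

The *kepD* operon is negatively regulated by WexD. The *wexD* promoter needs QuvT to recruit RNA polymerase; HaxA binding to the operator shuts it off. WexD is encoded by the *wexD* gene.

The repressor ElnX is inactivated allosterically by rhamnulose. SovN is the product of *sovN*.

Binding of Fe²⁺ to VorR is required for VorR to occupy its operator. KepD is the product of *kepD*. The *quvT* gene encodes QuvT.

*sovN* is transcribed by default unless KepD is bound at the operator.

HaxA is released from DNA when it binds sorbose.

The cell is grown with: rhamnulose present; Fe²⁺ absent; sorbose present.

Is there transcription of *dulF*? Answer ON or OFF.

OFF

Fe²⁺ is absent, so VorR is inactive.
Rhamnulose is present, so ElnX is inactive.
With no repressor bound, *quvT* is transcribed.
So QuvT is produced and active.
Sorbose is present, so HaxA is inactive.
No repressor is bound and QuvT is active, so *wexD* is transcribed.
So WexD is produced and active.
With repressor WexD bound, *kepD* is not transcribed.
So KepD is not produced.
With no repressor bound, *sovN* is transcribed.
So SovN is produced and active.
With repressor SovN bound, *dulF* is not transcribed.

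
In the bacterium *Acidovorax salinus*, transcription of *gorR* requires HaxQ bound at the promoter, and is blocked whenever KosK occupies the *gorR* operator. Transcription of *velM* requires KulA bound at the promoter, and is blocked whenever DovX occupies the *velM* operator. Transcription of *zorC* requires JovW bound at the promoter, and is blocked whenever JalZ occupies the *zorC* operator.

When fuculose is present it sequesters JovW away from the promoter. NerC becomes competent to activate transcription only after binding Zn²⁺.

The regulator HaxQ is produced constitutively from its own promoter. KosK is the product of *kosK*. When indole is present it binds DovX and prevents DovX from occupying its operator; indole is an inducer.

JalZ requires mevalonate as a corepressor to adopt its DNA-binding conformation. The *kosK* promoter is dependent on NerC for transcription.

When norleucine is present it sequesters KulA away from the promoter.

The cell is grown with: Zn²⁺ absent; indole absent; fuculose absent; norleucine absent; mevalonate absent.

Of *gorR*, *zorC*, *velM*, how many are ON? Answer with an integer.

HaxQ is produced constitutively and is active.
Zn²⁺ is absent, so NerC is inactive.
Required activator NerC is absent, so *kosK* is not transcribed.
So KosK is not produced.
No repressor is bound and HaxQ is active, so *gorR* is transcribed.
→ *gorR* is ON.
Mevalonate is absent, so JalZ is inactive.
Fuculose is absent, so JovW is active.
No repressor is bound and JovW is active, so *zorC* is transcribed.
→ *zorC* is ON.
Norleucine is absent, so KulA is active.
Indole is absent, so DovX is active.
With repressor DovX bound, *velM* is not transcribed.
→ *velM* is OFF.
2 of the 3 genes are transcribed.

2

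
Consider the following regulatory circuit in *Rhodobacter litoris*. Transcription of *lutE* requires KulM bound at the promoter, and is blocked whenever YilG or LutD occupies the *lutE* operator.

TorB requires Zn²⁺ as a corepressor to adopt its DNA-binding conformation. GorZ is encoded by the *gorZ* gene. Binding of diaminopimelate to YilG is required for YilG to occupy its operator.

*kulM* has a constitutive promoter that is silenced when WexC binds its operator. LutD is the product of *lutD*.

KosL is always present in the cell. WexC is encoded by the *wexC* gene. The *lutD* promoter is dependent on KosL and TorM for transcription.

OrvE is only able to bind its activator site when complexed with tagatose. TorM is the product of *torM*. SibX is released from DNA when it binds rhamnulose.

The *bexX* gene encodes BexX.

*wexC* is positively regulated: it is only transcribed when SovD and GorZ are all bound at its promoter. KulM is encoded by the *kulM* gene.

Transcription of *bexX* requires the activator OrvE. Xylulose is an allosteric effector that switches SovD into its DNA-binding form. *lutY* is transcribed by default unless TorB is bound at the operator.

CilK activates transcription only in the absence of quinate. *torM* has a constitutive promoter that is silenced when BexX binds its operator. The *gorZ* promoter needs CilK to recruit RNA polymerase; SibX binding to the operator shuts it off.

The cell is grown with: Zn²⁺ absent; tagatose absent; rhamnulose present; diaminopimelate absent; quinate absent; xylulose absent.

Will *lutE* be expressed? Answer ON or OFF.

OFF

Xylulose is absent, so SovD is inactive.
Rhamnulose is present, so SibX is inactive.
Quinate is absent, so CilK is active.
No repressor is bound and CilK is active, so *gorZ* is transcribed.
So GorZ is produced and active.
Required activator SovD is absent, so *wexC* is not transcribed.
So WexC is not produced.
With no repressor bound, *kulM* is transcribed.
So KulM is produced and active.
Diaminopimelate is absent, so YilG is inactive.
KosL is produced constitutively and is active.
Tagatose is absent, so OrvE is inactive.
Required activator OrvE is absent, so *bexX* is not transcribed.
So BexX is not produced.
With no repressor bound, *torM* is transcribed.
So TorM is produced and active.
No repressor is bound and KosL and TorM are active, so *lutD* is transcribed.
So LutD is produced and active.
With repressor LutD bound, *lutE* is not transcribed.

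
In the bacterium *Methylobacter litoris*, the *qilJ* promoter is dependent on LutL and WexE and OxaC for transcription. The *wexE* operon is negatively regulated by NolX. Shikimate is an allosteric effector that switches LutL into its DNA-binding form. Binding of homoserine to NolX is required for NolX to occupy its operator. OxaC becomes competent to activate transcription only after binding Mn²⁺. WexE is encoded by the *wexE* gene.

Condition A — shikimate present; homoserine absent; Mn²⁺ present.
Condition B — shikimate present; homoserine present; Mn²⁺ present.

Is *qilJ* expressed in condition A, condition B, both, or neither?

Condition A:
Shikimate is present, so LutL is active.
Homoserine is absent, so NolX is inactive.
With no repressor bound, *wexE* is transcribed.
So WexE is produced and active.
Mn²⁺ is present, so OxaC is active.
No repressor is bound and LutL and WexE and OxaC are active, so *qilJ* is transcribed.
→ *qilJ* is ON in A.
Condition B:
Shikimate is present, so LutL is active.
Homoserine is present, so NolX is active.
With repressor NolX bound, *wexE* is not transcribed.
So WexE is not produced.
Mn²⁺ is present, so OxaC is active.
Required activator WexE is absent, so *qilJ* is not transcribed.
→ *qilJ* is OFF in B.

A only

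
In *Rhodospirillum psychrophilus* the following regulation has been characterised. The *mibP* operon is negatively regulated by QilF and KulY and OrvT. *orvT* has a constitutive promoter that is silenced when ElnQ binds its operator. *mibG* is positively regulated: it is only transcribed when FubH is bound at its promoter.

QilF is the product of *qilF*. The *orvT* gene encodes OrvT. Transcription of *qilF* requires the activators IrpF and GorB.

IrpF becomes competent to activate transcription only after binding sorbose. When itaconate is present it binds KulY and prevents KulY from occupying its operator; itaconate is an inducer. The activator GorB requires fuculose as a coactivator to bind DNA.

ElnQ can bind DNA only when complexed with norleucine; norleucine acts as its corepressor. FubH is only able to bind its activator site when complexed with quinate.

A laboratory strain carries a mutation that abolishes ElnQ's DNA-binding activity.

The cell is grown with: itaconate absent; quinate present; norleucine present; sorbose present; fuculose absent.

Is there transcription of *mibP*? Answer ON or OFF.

OFF

Sorbose is present, so IrpF is active.
Fuculose is absent, so GorB is inactive.
Required activator GorB is absent, so *qilF* is not transcribed.
So QilF is not produced.
Itaconate is absent, so KulY is active.
ElnQ is non-functional in this strain, so it has no effect.
With no repressor bound, *orvT* is transcribed.
So OrvT is produced and active.
With repressor KulY bound, *mibP* is not transcribed.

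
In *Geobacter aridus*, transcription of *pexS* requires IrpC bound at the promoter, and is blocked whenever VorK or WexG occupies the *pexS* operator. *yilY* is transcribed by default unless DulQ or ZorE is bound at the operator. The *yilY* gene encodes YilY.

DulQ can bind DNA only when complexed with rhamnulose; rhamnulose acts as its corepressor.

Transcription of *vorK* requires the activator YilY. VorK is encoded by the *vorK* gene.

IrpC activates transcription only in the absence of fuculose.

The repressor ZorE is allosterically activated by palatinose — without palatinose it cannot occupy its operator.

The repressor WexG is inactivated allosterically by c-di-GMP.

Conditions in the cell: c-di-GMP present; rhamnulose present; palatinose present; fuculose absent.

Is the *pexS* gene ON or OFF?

ON

Rhamnulose is present, so DulQ is active.
Palatinose is present, so ZorE is active.
With repressor DulQ bound, *yilY* is not transcribed.
So YilY is not produced.
Required activator YilY is absent, so *vorK* is not transcribed.
So VorK is not produced.
c-di-GMP is present, so WexG is inactive.
Fuculose is absent, so IrpC is active.
No repressor is bound and IrpC is active, so *pexS* is transcribed.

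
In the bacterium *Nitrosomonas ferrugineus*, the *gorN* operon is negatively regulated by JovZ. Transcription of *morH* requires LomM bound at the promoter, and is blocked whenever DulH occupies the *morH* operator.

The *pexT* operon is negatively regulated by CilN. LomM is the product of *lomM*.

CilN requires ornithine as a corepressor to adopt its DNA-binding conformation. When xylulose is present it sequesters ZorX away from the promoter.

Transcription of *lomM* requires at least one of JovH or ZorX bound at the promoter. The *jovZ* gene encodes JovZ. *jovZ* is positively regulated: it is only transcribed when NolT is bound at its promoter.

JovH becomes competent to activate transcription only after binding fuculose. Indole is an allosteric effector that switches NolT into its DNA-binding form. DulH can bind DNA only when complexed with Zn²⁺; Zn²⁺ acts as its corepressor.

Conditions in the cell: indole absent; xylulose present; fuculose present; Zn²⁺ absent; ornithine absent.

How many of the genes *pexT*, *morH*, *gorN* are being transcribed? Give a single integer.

Ornithine is absent, so CilN is inactive.
With no repressor bound, *pexT* is transcribed.
→ *pexT* is ON.
Zn²⁺ is absent, so DulH is inactive.
Fuculose is present, so JovH is active.
Xylulose is present, so ZorX is inactive.
Activator JovH is present, so *lomM* is transcribed.
So LomM is produced and active.
No repressor is bound and LomM is active, so *morH* is transcribed.
→ *morH* is ON.
Indole is absent, so NolT is inactive.
Required activator NolT is absent, so *jovZ* is not transcribed.
So JovZ is not produced.
With no repressor bound, *gorN* is transcribed.
→ *gorN* is ON.
3 of the 3 genes are transcribed.

3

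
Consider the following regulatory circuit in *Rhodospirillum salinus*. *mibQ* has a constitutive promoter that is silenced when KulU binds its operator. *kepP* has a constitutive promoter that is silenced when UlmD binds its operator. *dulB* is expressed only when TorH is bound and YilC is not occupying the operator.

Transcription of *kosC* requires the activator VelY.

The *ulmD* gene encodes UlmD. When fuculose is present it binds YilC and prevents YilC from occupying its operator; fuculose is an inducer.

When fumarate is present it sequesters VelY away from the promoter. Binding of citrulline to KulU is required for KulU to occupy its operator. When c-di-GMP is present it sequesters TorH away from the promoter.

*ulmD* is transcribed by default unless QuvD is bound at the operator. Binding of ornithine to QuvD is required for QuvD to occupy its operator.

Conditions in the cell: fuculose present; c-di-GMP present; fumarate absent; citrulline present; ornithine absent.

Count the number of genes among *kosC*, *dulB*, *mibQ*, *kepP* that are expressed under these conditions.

1

Fumarate is absent, so VelY is active.
No repressor is bound and VelY is active, so *kosC* is transcribed.
→ *kosC* is ON.
c-di-GMP is present, so TorH is inactive.
Fuculose is present, so YilC is inactive.
Required activator TorH is absent, so *dulB* is not transcribed.
→ *dulB* is OFF.
Citrulline is present, so KulU is active.
With repressor KulU bound, *mibQ* is not transcribed.
→ *mibQ* is OFF.
Ornithine is absent, so QuvD is inactive.
With no repressor bound, *ulmD* is transcribed.
So UlmD is produced and active.
With repressor UlmD bound, *kepP* is not transcribed.
→ *kepP* is OFF.
1 of the 4 genes is transcribed.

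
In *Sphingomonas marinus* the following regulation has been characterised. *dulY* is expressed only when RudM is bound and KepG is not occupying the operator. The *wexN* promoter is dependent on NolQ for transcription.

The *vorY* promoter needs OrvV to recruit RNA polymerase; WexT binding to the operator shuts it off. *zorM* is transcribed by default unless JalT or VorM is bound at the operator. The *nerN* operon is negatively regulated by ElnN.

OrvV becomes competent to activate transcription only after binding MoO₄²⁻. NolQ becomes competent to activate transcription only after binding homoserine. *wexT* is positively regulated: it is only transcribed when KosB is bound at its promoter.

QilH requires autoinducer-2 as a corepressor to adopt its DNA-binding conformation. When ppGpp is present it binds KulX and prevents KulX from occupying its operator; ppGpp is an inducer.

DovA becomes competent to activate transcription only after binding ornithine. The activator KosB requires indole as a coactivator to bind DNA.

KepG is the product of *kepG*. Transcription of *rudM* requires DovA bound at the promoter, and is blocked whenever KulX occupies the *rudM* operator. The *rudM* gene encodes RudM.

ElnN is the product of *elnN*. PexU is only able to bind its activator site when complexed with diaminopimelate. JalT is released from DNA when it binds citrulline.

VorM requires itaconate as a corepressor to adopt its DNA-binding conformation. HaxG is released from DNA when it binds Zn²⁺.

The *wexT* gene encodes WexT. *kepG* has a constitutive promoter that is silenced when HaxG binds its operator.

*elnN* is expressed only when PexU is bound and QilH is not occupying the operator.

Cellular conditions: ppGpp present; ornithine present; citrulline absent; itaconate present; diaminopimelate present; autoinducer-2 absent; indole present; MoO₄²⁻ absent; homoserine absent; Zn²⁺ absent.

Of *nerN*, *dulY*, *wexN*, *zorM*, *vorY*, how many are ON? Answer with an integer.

1

Autoinducer-2 is absent, so QilH is inactive.
Diaminopimelate is present, so PexU is active.
No repressor is bound and PexU is active, so *elnN* is transcribed.
So ElnN is produced and active.
With repressor ElnN bound, *nerN* is not transcribed.
→ *nerN* is OFF.
ppGpp is present, so KulX is inactive.
Ornithine is present, so DovA is active.
No repressor is bound and DovA is active, so *rudM* is transcribed.
So RudM is produced and active.
Zn²⁺ is absent, so HaxG is active.
With repressor HaxG bound, *kepG* is not transcribed.
So KepG is not produced.
No repressor is bound and RudM is active, so *dulY* is transcribed.
→ *dulY* is ON.
Homoserine is absent, so NolQ is inactive.
Required activator NolQ is absent, so *wexN* is not transcribed.
→ *wexN* is OFF.
Citrulline is absent, so JalT is active.
Itaconate is present, so VorM is active.
With repressor JalT bound, *zorM* is not transcribed.
→ *zorM* is OFF.
Indole is present, so KosB is active.
No repressor is bound and KosB is active, so *wexT* is transcribed.
So WexT is produced and active.
MoO₄²⁻ is absent, so OrvV is inactive.
With repressor WexT bound, *vorY* is not transcribed.
→ *vorY* is OFF.
1 of the 5 genes is transcribed.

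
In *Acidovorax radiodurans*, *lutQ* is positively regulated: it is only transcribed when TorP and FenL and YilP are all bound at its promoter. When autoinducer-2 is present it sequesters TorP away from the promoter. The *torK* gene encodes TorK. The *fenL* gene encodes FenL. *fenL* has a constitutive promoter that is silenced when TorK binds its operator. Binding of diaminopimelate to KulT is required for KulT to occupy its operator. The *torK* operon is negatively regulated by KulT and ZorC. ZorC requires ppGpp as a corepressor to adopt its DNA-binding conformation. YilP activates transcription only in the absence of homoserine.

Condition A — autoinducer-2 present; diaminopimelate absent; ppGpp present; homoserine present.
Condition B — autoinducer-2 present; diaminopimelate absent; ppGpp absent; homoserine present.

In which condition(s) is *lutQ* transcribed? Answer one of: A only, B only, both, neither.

neither

Condition A:
Autoinducer-2 is present, so TorP is inactive.
Diaminopimelate is absent, so KulT is inactive.
ppGpp is present, so ZorC is active.
With repressor ZorC bound, *torK* is not transcribed.
So TorK is not produced.
With no repressor bound, *fenL* is transcribed.
So FenL is produced and active.
Homoserine is present, so YilP is inactive.
Required activator TorP is absent, so *lutQ* is not transcribed.
→ *lutQ* is OFF in A.
Condition B:
Autoinducer-2 is present, so TorP is inactive.
Diaminopimelate is absent, so KulT is inactive.
ppGpp is absent, so ZorC is inactive.
With no repressor bound, *torK* is transcribed.
So TorK is produced and active.
With repressor TorK bound, *fenL* is not transcribed.
So FenL is not produced.
Homoserine is present, so YilP is inactive.
Required activator TorP is absent, so *lutQ* is not transcribed.
→ *lutQ* is OFF in B.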